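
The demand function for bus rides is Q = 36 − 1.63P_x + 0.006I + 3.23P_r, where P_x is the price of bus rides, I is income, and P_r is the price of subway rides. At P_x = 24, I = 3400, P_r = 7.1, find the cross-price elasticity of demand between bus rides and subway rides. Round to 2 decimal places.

0.57

At the given point, Q = 36 − 1.63(24) + 0.006(3400) + 3.23(7.1) = 36 − 39.12 + 20.4 + 22.933 = 40.213.
∂Q/∂P_r = +3.23, so E_xy = 3.23·(7.1/40.213) ≈ 0.57.
E_xy > 0: the goods are substitutes.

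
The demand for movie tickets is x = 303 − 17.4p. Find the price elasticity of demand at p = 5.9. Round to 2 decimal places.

At p = 5.9, x = 200.34.
dx/dp = −17.4.
Point elasticity E = (dx/dp)·(p/x) = -17.4 × 5.9/200.34 ≈ -0.51.
|E| < 1, so demand is inelastic at this price.

-0.51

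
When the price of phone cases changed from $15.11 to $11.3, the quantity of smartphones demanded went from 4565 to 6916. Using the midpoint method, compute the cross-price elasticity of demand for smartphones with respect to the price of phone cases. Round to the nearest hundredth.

-1.42

%ΔQ_x = (6916 − 4565)/[(4565+6916)/2] = 2351/5740.5 ≈ 0.4095.
%ΔP_y = (11.3 − 15.11)/[(15.11+11.3)/2] ≈ -0.2885.
E_xy = 0.4095/-0.2885 ≈ -1.42.
E_xy < 0, so smartphones and phone cases are complements.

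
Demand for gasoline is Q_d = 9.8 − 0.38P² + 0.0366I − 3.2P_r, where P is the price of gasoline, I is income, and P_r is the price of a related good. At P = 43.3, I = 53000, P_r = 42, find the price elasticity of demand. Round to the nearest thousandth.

-1.292

Evaluating quantity at (P, I, P_r) gives Q_d = 9.8 − 0.38(43.3)² + 0.0366(53000) − 3.2(42) = 9.8 − 712.4582 + 1939.8 − 134.4 = 1102.7418.
∂Q_d/∂P = −2·0.38·P = -32.908, so E_p = -32.908·(43.3/1102.7418) ≈ -1.292.
|E_p| > 1: demand is elastic.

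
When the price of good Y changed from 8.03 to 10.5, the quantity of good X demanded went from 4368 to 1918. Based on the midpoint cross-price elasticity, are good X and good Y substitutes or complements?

complements

%ΔQ_x = (1918 − 4368)/[(4368+1918)/2] = -2450/3143 ≈ -0.7795.
%ΔP_y = (10.5 − 8.03)/[(8.03+10.5)/2] ≈ 0.2666.
E_xy = -0.7795/0.2666 ≈ -2.924.
E_xy < 0, so the goods are complements.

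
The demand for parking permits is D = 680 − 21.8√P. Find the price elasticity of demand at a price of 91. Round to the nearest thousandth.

At P = 91, D = 472.0413.
dD/dP = −21.8/(2√P) = −21.8/(2·9.5394).
Point elasticity E = (dD/dP)·(P/D) = -1.1426 × 91/472.0413 ≈ -0.220.
|E| < 1, so demand is inelastic at this price.

-0.220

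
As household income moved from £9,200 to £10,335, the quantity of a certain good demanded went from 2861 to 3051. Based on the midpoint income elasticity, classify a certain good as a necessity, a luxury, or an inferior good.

necessity

%ΔQ = (3051 − 2861)/[(2861+3051)/2] = 190/2956 ≈ 0.0643.
%ΔM = (10,335 − 9,200)/[(9,200+10,335)/2] = 1135/9767.5 ≈ 0.1162.
E_I = %ΔQ/%ΔM ≈ 0.553.
E_I ∈ (0,1): normal good (necessity).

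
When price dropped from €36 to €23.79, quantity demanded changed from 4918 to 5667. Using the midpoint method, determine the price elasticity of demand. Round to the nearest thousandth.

%Δq = (5667 − 4918)/[(4918 + 5667)/2] = 749/5292.5 ≈ 0.1415.
%ΔP = (23.79 − 36)/[(36 + 23.79)/2] = -12.21/29.895 ≈ -0.4084.
Arc elasticity E = %Δq/%ΔP ≈ 0.1415/-0.4084 ≈ -0.347.
|E| < 1: demand is inelastic over this range.

-0.347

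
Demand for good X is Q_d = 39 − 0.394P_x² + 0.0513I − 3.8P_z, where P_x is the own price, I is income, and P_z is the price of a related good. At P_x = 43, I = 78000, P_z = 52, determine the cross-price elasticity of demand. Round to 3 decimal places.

-0.063

Evaluating quantity at (P_x, I, P_z) gives Q_d = 39 − 0.394(43)² + 0.0513(78000) − 3.8(52) = 39 − 728.506 + 4001.4 − 197.6 = 3114.294.
∂Q_d/∂P_z = −3.8, so E_xy = -3.8·(52/3114.294) ≈ -0.063.
E_xy < 0: the goods are complements.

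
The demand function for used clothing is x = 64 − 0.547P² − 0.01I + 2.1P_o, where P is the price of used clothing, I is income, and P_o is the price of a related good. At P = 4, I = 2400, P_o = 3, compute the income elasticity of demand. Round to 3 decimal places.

-0.639

x = 64 − 0.547(4)² − 0.01(2400) + 2.1(3) = 64 − 8.752 − 24 + 6.3 = 37.548.
∂x/∂I = −0.01, so E_I = -0.01·(2400/37.548) ≈ -0.639.
E_I < 0: inferior good.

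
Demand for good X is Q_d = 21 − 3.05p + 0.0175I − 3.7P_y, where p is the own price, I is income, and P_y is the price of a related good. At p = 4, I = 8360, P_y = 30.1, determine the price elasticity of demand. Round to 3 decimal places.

-0.279

First evaluate Q_d: 21 − 3.05(4) + 0.0175(8360) − 3.7(30.1) = 21 − 12.2 + 146.3 − 111.37 = 43.73.
∂Q_d/∂p = −3.05, so E_p = (−3.05)·(4/43.73) ≈ -0.279.
|E_p| < 1: demand is inelastic.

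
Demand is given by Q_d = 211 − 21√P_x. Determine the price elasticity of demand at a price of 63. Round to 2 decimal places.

-1.88

At P_x = 63, Q_d = 44.3177.
dQ_d/dP_x = −21/(2√P_x) = −21/(2·7.9373).
Point elasticity E = (dQ_d/dP_x)·(P_x/Q_d) = -1.3229 × 63/44.3177 ≈ -1.88.
|E| > 1, so demand is elastic at this price.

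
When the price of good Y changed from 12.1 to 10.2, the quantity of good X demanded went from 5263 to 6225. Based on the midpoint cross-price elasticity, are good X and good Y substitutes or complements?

%ΔQ_x = (6225 − 5263)/[(5263+6225)/2] = 962/5744 ≈ 0.1675.
%ΔP_y = (10.2 − 12.1)/[(12.1+10.2)/2] ≈ -0.1704.
E_xy = 0.1675/-0.1704 ≈ -0.983.
E_xy < 0, so the goods are complements.

complements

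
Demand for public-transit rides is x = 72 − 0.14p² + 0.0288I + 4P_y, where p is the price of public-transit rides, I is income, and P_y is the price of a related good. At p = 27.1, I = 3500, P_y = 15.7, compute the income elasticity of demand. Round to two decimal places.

0.76

x = 72 − 0.14(27.1)² + 0.0288(3500) + 4(15.7) = 72 − 102.8174 + 100.8 + 62.8 = 132.7826.
∂x/∂I = +0.0288, so E_I = 0.0288·(3500/132.7826) ≈ 0.76.
E_I ∈ (0,1): normal good (necessity).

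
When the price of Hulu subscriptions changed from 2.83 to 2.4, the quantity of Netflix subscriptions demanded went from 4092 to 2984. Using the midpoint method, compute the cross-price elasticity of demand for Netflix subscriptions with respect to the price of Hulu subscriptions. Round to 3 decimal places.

1.905

%ΔQ_x = (2984 − 4092)/[(4092+2984)/2] = -1108/3538 ≈ -0.3132.
%ΔP_y = (2.4 − 2.83)/[(2.83+2.4)/2] ≈ -0.1644.
E_xy = -0.3132/-0.1644 ≈ 1.905.
E_xy > 0, so Netflix subscriptions and Hulu subscriptions are substitutes.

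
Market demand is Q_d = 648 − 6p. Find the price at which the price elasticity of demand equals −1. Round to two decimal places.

For linear demand Q_d = a − bp, E = −bp/(a − bp). |E| = 1 ⇒ bp = a − bp ⇒ p = a/(2b).
p = 648/(2·6) = 54.00.

54.00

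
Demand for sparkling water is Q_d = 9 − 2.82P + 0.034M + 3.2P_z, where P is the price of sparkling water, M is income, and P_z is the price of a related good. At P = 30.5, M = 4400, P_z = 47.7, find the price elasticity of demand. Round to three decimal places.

-0.382

Q_d = 9 − 2.82(30.5) + 0.034(4400) + 3.2(47.7) = 9 − 86.01 + 149.6 + 152.64 = 225.23.
∂Q_d/∂P = −2.82, so E_p = (−2.82)·(30.5/225.23) ≈ -0.382.
|E_p| < 1: demand is inelastic.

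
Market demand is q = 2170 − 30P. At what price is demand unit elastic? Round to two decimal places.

For linear demand q = a − bP, E = −bP/(a − bP). |E| = 1 ⇒ bP = a − bP ⇒ P = a/(2b).
P = 2170/(2·30) ≈ 36.17.

36.17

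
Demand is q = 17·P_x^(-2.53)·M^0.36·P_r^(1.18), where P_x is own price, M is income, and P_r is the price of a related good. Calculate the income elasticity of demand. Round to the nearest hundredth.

For a Cobb–Douglas (constant-elasticity) form q = A·M^α·…, the elasticity with respect to M equals the exponent α at every point.
Here the exponent on M is 0.36, so the income elasticity of demand is 0.36.

0.36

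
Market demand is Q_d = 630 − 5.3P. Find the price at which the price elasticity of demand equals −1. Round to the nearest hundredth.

59.43

For linear demand Q_d = a − bP, E = −bP/(a − bP). |E| = 1 ⇒ bP = a − bP ⇒ P = a/(2b).
P = 630/(2·5.3) ≈ 59.43.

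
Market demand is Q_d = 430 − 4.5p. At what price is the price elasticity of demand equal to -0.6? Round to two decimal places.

35.83

Set −bp/(a − bp) = −0.6 ⇒ bp = 0.6(a − bp) ⇒ bp(1+0.6) = 0.6·a.
p = 0.6·430/(4.5·1.6) ≈ 35.83.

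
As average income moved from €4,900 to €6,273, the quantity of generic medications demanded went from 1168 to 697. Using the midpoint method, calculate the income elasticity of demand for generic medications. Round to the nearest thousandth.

-2.055

%ΔQ = (697 − 1168)/[(1168+697)/2] = -471/932.5 ≈ -0.5051.
%ΔI = (6,273 − 4,900)/[(4,900+6,273)/2] = 1373/5586.5 ≈ 0.2458.
E_I = %ΔQ/%ΔI ≈ -2.055.
E_I < 0: inferior good.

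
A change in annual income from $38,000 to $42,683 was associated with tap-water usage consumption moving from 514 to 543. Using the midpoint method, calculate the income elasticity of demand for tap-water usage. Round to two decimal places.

%ΔQ = (543 − 514)/[(514+543)/2] = 29/528.5 ≈ 0.0549.
%ΔY = (42,683 − 38,000)/[(38,000+42,683)/2] = 4683/40341.5 ≈ 0.1161.
E_I = %ΔQ/%ΔY ≈ 0.47.
E_I ∈ (0,1): normal good (necessity).

0.47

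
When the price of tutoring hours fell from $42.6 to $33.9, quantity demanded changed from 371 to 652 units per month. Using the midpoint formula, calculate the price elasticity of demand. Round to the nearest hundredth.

%ΔQ = (652 − 371)/[(371 + 652)/2] = 281/511.5 ≈ 0.5494.
%Δp = (33.9 − 42.6)/[(42.6 + 33.9)/2] = -8.7/38.25 ≈ -0.2275.
Arc elasticity E = %ΔQ/%Δp ≈ 0.5494/-0.2275 ≈ -2.42.
|E| > 1: demand is elastic over this range.

-2.42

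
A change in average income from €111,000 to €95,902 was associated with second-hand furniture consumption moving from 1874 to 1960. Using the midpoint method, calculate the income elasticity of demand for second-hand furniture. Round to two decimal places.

%ΔQ = (1960 − 1874)/[(1874+1960)/2] = 86/1917 ≈ 0.0449.
%ΔM = (95,902 − 111,000)/[(111,000+95,902)/2] = -15098/103451 ≈ -0.1459.
E_I = %ΔQ/%ΔM ≈ -0.31.
E_I < 0: inferior good.

-0.31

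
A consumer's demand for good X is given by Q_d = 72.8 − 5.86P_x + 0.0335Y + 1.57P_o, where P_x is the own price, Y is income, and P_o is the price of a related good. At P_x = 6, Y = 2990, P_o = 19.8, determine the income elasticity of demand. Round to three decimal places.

0.593

Substituting, Q_d = 72.8 − 5.86(6) + 0.0335(2990) + 1.57(19.8) = 72.8 − 35.16 + 100.165 + 31.086 = 168.891.
∂Q_d/∂Y = +0.0335, so E_I = 0.0335·(2990/168.891) ≈ 0.593.
E_I ∈ (0,1): normal good (necessity).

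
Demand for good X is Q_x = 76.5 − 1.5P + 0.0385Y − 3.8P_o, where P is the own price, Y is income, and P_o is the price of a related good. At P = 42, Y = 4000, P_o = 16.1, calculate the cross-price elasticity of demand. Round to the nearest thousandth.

Substituting, Q_x = 76.5 − 1.5(42) + 0.0385(4000) − 3.8(16.1) = 76.5 − 63 + 154 − 61.18 = 106.32.
∂Q_x/∂P_o = −3.8, so E_xy = -3.8·(16.1/106.32) ≈ -0.575.
E_xy < 0: the goods are complements.

-0.575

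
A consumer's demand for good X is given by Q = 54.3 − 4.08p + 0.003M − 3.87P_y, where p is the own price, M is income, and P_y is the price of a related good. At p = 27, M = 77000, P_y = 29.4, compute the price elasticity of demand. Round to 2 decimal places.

-1.80

Evaluating quantity at (p, M, P_y) gives Q = 54.3 − 4.08(27) + 0.003(77000) − 3.87(29.4) = 54.3 − 110.16 + 231 − 113.778 = 61.362.
∂Q/∂p = −4.08, so E_p = (−4.08)·(27/61.362) ≈ -1.80.
|E_p| > 1: demand is elastic.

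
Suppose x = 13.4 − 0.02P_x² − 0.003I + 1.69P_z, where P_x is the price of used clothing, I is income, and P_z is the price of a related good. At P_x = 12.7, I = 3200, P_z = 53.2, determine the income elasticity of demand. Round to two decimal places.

-0.11

Evaluating quantity at (P_x, I, P_z) gives x = 13.4 − 0.02(12.7)² − 0.003(3200) + 1.69(53.2) = 13.4 − 3.2258 − 9.6 + 89.908 = 90.4822.
∂x/∂I = −0.003, so E_I = -0.003·(3200/90.4822) ≈ -0.11.
E_I < 0: inferior good.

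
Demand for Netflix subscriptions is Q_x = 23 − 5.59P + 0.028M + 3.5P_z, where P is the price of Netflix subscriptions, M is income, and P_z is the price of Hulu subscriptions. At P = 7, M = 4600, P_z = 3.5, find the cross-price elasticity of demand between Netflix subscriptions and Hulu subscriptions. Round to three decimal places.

Evaluating quantity at (P, M, P_z) gives Q_x = 23 − 5.59(7) + 0.028(4600) + 3.5(3.5) = 23 − 39.13 + 128.8 + 12.25 = 124.92.
∂Q_x/∂P_z = +3.5, so E_xy = 3.5·(3.5/124.92) ≈ 0.098.
E_xy > 0: the goods are substitutes.

0.098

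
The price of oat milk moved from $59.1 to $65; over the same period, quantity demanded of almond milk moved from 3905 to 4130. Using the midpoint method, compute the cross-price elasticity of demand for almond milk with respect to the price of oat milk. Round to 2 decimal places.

%ΔQ_x = (4130 − 3905)/[(3905+4130)/2] = 225/4017.5 ≈ 0.0560.
%ΔP_y = (65 − 59.1)/[(59.1+65)/2] ≈ 0.0951.
E_xy = 0.0560/0.0951 ≈ 0.59.
E_xy > 0, so almond milk and oat milk are substitutes.

0.59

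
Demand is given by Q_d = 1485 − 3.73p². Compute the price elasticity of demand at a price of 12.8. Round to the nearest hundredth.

-1.40

At p = 12.8, Q_d = 873.8768.
dQ_d/dp = −2·3.73·p = −95.488.
Point elasticity E = (dQ_d/dp)·(p/Q_d) = -95.488 × 12.8/873.8768 ≈ -1.40.
|E| > 1, so demand is elastic at this price.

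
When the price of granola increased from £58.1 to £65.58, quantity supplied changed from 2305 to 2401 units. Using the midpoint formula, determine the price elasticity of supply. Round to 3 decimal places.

0.337

%ΔQ = (2401 − 2305)/[(2305 + 2401)/2] = 96/2353 ≈ 0.0408.
%Δp = (65.58 − 58.1)/[(58.1 + 65.58)/2] = 7.48/61.84 ≈ 0.1210.
Arc elasticity E = %ΔQ/%Δp ≈ 0.0408/0.1210 ≈ 0.337.
|E| < 1: supply is inelastic over this range.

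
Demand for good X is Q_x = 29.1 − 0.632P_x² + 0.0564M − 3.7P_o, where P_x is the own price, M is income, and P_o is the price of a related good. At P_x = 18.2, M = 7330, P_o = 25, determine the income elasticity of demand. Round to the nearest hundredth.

2.94

First evaluate Q_x: 29.1 − 0.632(18.2)² + 0.0564(7330) − 3.7(25) = 29.1 − 209.3437 + 413.412 − 92.5 = 140.6683.
∂Q_x/∂M = +0.0564, so E_I = 0.0564·(7330/140.6683) ≈ 2.94.
E_I > 1: normal good (luxury).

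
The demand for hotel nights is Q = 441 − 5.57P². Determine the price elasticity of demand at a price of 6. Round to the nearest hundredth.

At P = 6, Q = 240.48.
dQ/dP = −2·5.57·P = −66.84.
Point elasticity E = (dQ/dP)·(P/Q) = -66.84 × 6/240.48 ≈ -1.67.
|E| > 1, so demand is elastic at this price.

-1.67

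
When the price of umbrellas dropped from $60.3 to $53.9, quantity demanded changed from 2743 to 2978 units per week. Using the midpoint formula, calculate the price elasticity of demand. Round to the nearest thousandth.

%Δq = (2978 − 2743)/[(2743 + 2978)/2] = 235/2860.5 ≈ 0.0822.
%Δp = (53.9 − 60.3)/[(60.3 + 53.9)/2] = -6.4/57.1 ≈ -0.1121.
Arc elasticity E = %Δq/%Δp ≈ 0.0822/-0.1121 ≈ -0.733.
|E| < 1: demand is inelastic over this range.

-0.733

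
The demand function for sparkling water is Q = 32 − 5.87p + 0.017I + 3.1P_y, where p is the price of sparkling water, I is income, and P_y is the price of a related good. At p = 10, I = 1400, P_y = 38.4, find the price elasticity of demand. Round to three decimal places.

First evaluate Q: 32 − 5.87(10) + 0.017(1400) + 3.1(38.4) = 32 − 58.7 + 23.8 + 119.04 = 116.14.
∂Q/∂p = −5.87, so E_p = (−5.87)·(10/116.14) ≈ -0.505.
|E_p| < 1: demand is inelastic.

-0.505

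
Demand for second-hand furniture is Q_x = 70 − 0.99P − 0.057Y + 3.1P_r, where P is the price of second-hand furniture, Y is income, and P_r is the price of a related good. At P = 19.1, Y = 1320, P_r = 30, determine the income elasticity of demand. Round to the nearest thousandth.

Substituting, Q_x = 70 − 0.99(19.1) − 0.057(1320) + 3.1(30) = 70 − 18.909 − 75.24 + 93 = 68.851.
∂Q_x/∂Y = −0.057, so E_I = -0.057·(1320/68.851) ≈ -1.093.
E_I < 0: inferior good.

-1.093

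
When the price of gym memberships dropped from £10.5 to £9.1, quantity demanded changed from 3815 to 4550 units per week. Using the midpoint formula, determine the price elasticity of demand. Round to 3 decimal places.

-1.230

%Δq = (4550 − 3815)/[(3815 + 4550)/2] = 735/4182.5 ≈ 0.1757.
%Δp = (9.1 − 10.5)/[(10.5 + 9.1)/2] = -1.4/9.8 ≈ -0.1429.
Arc elasticity E = %Δq/%Δp ≈ 0.1757/-0.1429 ≈ -1.230.
|E| > 1: demand is elastic over this range.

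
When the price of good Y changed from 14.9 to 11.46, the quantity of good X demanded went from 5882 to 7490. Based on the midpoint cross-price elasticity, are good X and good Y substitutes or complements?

%ΔQ_x = (7490 − 5882)/[(5882+7490)/2] = 1608/6686 ≈ 0.2405.
%ΔP_y = (11.46 − 14.9)/[(14.9+11.46)/2] ≈ -0.2610.
E_xy = 0.2405/-0.2610 ≈ -0.921.
E_xy < 0, so the goods are complements.

complements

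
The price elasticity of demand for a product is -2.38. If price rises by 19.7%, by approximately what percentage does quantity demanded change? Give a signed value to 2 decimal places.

-46.89

%ΔQ ≈ E × %ΔP = (-2.38) × (19.7%) ≈ -46.89%.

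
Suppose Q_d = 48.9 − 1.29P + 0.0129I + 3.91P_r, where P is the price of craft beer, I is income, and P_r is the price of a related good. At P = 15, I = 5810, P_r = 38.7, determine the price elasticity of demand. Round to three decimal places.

First evaluate Q_d: 48.9 − 1.29(15) + 0.0129(5810) + 3.91(38.7) = 48.9 − 19.35 + 74.949 + 151.317 = 255.816.
∂Q_d/∂P = −1.29, so E_p = (−1.29)·(15/255.816) ≈ -0.076.
|E_p| < 1: demand is inelastic.

-0.076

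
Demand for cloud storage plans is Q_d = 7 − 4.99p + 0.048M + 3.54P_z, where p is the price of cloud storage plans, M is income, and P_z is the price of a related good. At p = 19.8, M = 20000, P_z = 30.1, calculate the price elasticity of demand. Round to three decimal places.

Evaluating quantity at (p, M, P_z) gives Q_d = 7 − 4.99(19.8) + 0.048(20000) + 3.54(30.1) = 7 − 98.802 + 960 + 106.554 = 974.752.
∂Q_d/∂p = −4.99, so E_p = (−4.99)·(19.8/974.752) ≈ -0.101.
|E_p| < 1: demand is inelastic.

-0.101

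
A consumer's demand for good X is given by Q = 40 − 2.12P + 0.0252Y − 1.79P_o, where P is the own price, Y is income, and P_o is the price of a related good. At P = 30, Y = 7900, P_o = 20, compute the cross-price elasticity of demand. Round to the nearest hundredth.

Evaluating quantity at (P, Y, P_o) gives Q = 40 − 2.12(30) + 0.0252(7900) − 1.79(20) = 40 − 63.6 + 199.08 − 35.8 = 139.68.
∂Q/∂P_o = −1.79, so E_xy = -1.79·(20/139.68) ≈ -0.26.
E_xy < 0: the goods are complements.

-0.26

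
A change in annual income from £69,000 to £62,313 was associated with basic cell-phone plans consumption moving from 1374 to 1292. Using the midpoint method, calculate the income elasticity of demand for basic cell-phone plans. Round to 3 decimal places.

%ΔQ = (1292 − 1374)/[(1374+1292)/2] = -82/1333 ≈ -0.0615.
%ΔM = (62,313 − 69,000)/[(69,000+62,313)/2] = -6687/65656.5 ≈ -0.1018.
E_I = %ΔQ/%ΔM ≈ 0.604.
E_I ∈ (0,1): normal good (necessity).

0.604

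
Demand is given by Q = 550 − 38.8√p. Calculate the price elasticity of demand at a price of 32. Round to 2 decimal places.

At p = 32, Q = 330.5141.
dQ/dp = −38.8/(2√p) = −38.8/(2·5.6569).
Point elasticity E = (dQ/dp)·(p/Q) = -3.4295 × 32/330.5141 ≈ -0.33.
|E| < 1, so demand is inelastic at this price.

-0.33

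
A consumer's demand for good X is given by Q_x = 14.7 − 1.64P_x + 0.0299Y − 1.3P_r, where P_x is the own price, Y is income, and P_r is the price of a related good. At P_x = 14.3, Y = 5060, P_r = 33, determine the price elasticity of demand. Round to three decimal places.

Substituting, Q_x = 14.7 − 1.64(14.3) + 0.0299(5060) − 1.3(33) = 14.7 − 23.452 + 151.294 − 42.9 = 99.642.
∂Q_x/∂P_x = −1.64, so E_p = (−1.64)·(14.3/99.642) ≈ -0.235.
|E_p| < 1: demand is inelastic.

-0.235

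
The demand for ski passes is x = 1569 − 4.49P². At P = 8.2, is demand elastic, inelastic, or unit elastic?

inelastic

At P = 8.2, x = 1267.0924.
dx/dP = −2·4.49·P = −73.636.
Point elasticity E = (dx/dP)·(P/x) = -73.636 × 8.2/1267.0924 ≈ -0.477.
|E| ≈ 0.477 < 1, so demand is inelastic.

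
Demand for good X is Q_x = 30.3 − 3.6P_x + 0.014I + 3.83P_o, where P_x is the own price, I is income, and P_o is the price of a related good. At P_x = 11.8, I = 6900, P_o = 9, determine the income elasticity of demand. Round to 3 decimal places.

0.813

At the given point, Q_x = 30.3 − 3.6(11.8) + 0.014(6900) + 3.83(9) = 30.3 − 42.48 + 96.6 + 34.47 = 118.89.
∂Q_x/∂I = +0.014, so E_I = 0.014·(6900/118.89) ≈ 0.813.
E_I ∈ (0,1): normal good (necessity).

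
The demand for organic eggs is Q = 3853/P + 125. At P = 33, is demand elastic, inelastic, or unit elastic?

inelastic

At P = 33, Q = 241.7576.
dQ/dP = −3853/P² = −3.5381.
Point elasticity E = (dQ/dP)·(P/Q) = -3.5381 × 33/241.7576 ≈ -0.483.
|E| ≈ 0.483 < 1, so demand is inelastic.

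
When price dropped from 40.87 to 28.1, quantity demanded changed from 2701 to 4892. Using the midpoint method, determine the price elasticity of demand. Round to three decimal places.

-1.558

%ΔQ = (4892 − 2701)/[(2701 + 4892)/2] = 2191/3796.5 ≈ 0.5771.
%ΔP = (28.1 − 40.87)/[(40.87 + 28.1)/2] = -12.77/34.485 ≈ -0.3703.
Arc elasticity E = %ΔQ/%ΔP ≈ 0.5771/-0.3703 ≈ -1.558.
|E| > 1: demand is elastic over this range.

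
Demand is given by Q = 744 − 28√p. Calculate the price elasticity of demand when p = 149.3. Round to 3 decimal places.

-0.426

At p = 149.3, Q = 401.8725.
dQ/dp = −28/(2√p) = −28/(2·12.2188).
Point elasticity E = (dQ/dp)·(p/Q) = -1.1458 × 149.3/401.8725 ≈ -0.426.
|E| < 1, so demand is inelastic at this price.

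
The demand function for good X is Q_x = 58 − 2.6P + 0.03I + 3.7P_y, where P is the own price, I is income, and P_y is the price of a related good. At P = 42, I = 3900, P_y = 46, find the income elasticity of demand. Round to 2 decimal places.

0.50

Substituting, Q_x = 58 − 2.6(42) + 0.03(3900) + 3.7(46) = 58 − 109.2 + 117 + 170.2 = 236.
∂Q_x/∂I = +0.03, so E_I = 0.03·(3900/236) ≈ 0.50.
E_I ∈ (0,1): normal good (necessity).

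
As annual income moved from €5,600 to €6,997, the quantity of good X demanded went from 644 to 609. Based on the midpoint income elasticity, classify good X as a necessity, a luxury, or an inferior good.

inferior

%ΔQ = (609 − 644)/[(644+609)/2] = -35/626.5 ≈ -0.0559.
%ΔI = (6,997 − 5,600)/[(5,600+6,997)/2] = 1397/6298.5 ≈ 0.2218.
E_I = %ΔQ/%ΔI ≈ -0.252.
E_I < 0: inferior good.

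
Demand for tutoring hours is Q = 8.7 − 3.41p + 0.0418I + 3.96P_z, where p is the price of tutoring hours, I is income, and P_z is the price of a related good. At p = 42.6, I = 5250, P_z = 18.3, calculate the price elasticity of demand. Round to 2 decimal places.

Evaluating quantity at (p, I, P_z) gives Q = 8.7 − 3.41(42.6) + 0.0418(5250) + 3.96(18.3) = 8.7 − 145.266 + 219.45 + 72.468 = 155.352.
∂Q/∂p = −3.41, so E_p = (−3.41)·(42.6/155.352) ≈ -0.94.
|E_p| < 1: demand is inelastic.

-0.94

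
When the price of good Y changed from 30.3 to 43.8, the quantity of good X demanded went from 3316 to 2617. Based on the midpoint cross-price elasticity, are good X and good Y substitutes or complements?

complements

%ΔQ_x = (2617 − 3316)/[(3316+2617)/2] = -699/2966.5 ≈ -0.2356.
%ΔP_y = (43.8 − 30.3)/[(30.3+43.8)/2] ≈ 0.3644.
E_xy = -0.2356/0.3644 ≈ -0.647.
E_xy < 0, so the goods are complements.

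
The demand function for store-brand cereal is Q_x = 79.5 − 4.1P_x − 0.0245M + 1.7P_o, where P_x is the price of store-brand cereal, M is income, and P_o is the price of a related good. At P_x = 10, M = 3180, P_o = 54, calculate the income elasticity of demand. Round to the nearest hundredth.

-1.49

First evaluate Q_x: 79.5 − 4.1(10) − 0.0245(3180) + 1.7(54) = 79.5 − 41 − 77.91 + 91.8 = 52.39.
∂Q_x/∂M = −0.0245, so E_I = -0.0245·(3180/52.39) ≈ -1.49.
E_I < 0: inferior good.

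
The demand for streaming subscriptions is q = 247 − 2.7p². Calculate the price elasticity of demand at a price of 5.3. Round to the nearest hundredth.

At p = 5.3, q = 171.157.
dq/dp = −2·2.7·p = −28.62.
Point elasticity E = (dq/dp)·(p/q) = -28.62 × 5.3/171.157 ≈ -0.89.
|E| < 1, so demand is inelastic at this price.

-0.89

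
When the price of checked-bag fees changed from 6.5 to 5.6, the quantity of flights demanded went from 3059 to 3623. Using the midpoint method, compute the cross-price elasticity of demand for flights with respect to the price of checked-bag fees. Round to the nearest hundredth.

-1.13

%ΔQ_x = (3623 − 3059)/[(3059+3623)/2] = 564/3341 ≈ 0.1688.
%ΔP_y = (5.6 − 6.5)/[(6.5+5.6)/2] ≈ -0.1488.
E_xy = 0.1688/-0.1488 ≈ -1.13.
E_xy < 0, so flights and checked-bag fees are complements.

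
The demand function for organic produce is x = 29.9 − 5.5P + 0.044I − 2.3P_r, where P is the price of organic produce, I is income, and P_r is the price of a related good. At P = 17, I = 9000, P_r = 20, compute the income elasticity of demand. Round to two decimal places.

1.38

x = 29.9 − 5.5(17) + 0.044(9000) − 2.3(20) = 29.9 − 93.5 + 396 − 46 = 286.4.
∂x/∂I = +0.044, so E_I = 0.044·(9000/286.4) ≈ 1.38.
E_I > 1: normal good (luxury).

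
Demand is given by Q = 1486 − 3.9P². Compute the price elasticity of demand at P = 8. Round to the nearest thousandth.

-0.404

At P = 8, Q = 1236.4.
dQ/dP = −2·3.9·P = −62.4.
Point elasticity E = (dQ/dP)·(P/Q) = -62.4 × 8/1236.4 ≈ -0.404.
|E| < 1, so demand is inelastic at this price.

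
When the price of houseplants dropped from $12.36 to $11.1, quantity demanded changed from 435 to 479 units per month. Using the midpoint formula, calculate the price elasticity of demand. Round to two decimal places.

%ΔQ = (479 − 435)/[(435 + 479)/2] = 44/457 ≈ 0.0963.
%ΔP = (11.1 − 12.36)/[(12.36 + 11.1)/2] = -1.26/11.73 ≈ -0.1074.
Arc elasticity E = %ΔQ/%ΔP ≈ 0.0963/-0.1074 ≈ -0.90.
|E| < 1: demand is inelastic over this range.

-0.90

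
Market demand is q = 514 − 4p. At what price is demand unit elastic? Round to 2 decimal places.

For linear demand q = a − bp, E = −bp/(a − bp). |E| = 1 ⇒ bp = a − bp ⇒ p = a/(2b).
p = 514/(2·4) = 64.25.

64.25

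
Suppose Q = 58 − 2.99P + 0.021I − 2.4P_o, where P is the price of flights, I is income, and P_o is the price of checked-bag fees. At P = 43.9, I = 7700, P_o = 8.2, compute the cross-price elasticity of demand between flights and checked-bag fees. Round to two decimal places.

Substituting, Q = 58 − 2.99(43.9) + 0.021(7700) − 2.4(8.2) = 58 − 131.261 + 161.7 − 19.68 = 68.759.
∂Q/∂P_o = −2.4, so E_xy = -2.4·(8.2/68.759) ≈ -0.29.
E_xy < 0: the goods are complements.

-0.29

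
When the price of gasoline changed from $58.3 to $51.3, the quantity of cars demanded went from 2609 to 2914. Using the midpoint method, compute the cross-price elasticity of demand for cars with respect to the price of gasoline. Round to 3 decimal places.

-0.865

%ΔQ_x = (2914 − 2609)/[(2609+2914)/2] = 305/2761.5 ≈ 0.1104.
%ΔP_y = (51.3 − 58.3)/[(58.3+51.3)/2] ≈ -0.1277.
E_xy = 0.1104/-0.1277 ≈ -0.865.
E_xy < 0, so cars and gasoline are complements.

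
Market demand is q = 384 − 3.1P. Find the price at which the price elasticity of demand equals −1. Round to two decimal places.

61.94

For linear demand q = a − bP, E = −bP/(a − bP). |E| = 1 ⇒ bP = a − bP ⇒ P = a/(2b).
P = 384/(2·3.1) ≈ 61.94.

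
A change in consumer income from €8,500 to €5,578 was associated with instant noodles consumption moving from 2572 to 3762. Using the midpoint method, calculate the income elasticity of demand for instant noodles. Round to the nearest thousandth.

-0.905

%ΔQ = (3762 − 2572)/[(2572+3762)/2] = 1190/3167 ≈ 0.3757.
%ΔI = (5,578 − 8,500)/[(8,500+5,578)/2] = -2922/7039 ≈ -0.4151.
E_I = %ΔQ/%ΔI ≈ -0.905.
E_I < 0: inferior good.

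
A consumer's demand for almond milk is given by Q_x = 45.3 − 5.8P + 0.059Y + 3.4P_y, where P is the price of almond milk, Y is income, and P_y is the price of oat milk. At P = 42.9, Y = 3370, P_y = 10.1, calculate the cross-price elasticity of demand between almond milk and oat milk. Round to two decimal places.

First evaluate Q_x: 45.3 − 5.8(42.9) + 0.059(3370) + 3.4(10.1) = 45.3 − 248.82 + 198.83 + 34.34 = 29.65.
∂Q_x/∂P_y = +3.4, so E_xy = 3.4·(10.1/29.65) ≈ 1.16.
E_xy > 0: the goods are substitutes.

1.16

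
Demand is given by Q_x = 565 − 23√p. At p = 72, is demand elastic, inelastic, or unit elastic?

At p = 72, Q_x = 369.8385.
dQ_x/dp = −23/(2√p) = −23/(2·8.4853).
Point elasticity E = (dQ_x/dp)·(p/Q_x) = -1.3553 × 72/369.8385 ≈ -0.264.
|E| ≈ 0.264 < 1, so demand is inelastic.

inelastic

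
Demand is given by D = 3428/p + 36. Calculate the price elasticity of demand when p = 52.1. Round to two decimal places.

-0.65

At p = 52.1, D = 101.7965.
dD/dp = −3428/p² = −1.2629.
Point elasticity E = (dD/dp)·(p/D) = -1.2629 × 52.1/101.7965 ≈ -0.65.
|E| < 1, so demand is inelastic at this price.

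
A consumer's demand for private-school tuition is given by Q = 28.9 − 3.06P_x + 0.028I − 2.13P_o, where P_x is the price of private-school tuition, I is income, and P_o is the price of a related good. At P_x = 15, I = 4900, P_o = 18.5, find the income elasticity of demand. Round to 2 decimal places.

1.70

Substituting, Q = 28.9 − 3.06(15) + 0.028(4900) − 2.13(18.5) = 28.9 − 45.9 + 137.2 − 39.405 = 80.795.
∂Q/∂I = +0.028, so E_I = 0.028·(4900/80.795) ≈ 1.70.
E_I > 1: normal good (luxury).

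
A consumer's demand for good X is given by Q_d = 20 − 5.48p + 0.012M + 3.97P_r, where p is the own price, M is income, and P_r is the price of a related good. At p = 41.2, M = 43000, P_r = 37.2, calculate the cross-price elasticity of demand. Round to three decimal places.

Substituting, Q_d = 20 − 5.48(41.2) + 0.012(43000) + 3.97(37.2) = 20 − 225.776 + 516 + 147.684 = 457.908.
∂Q_d/∂P_r = +3.97, so E_xy = 3.97·(37.2/457.908) ≈ 0.323.
E_xy > 0: the goods are substitutes.

0.323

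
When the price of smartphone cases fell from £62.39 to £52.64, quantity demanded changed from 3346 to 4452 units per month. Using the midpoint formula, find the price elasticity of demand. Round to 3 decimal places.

%ΔQ = (4452 − 3346)/[(3346 + 4452)/2] = 1106/3899 ≈ 0.2837.
%ΔP = (52.64 − 62.39)/[(62.39 + 52.64)/2] = -9.75/57.515 ≈ -0.1695.
Arc elasticity E = %ΔQ/%ΔP ≈ 0.2837/-0.1695 ≈ -1.673.
|E| > 1: demand is elastic over this range.

-1.673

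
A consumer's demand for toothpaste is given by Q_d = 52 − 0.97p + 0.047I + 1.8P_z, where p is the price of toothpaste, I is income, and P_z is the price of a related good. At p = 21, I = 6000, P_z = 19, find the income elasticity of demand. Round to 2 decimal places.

Substituting, Q_d = 52 − 0.97(21) + 0.047(6000) + 1.8(19) = 52 − 20.37 + 282 + 34.2 = 347.83.
∂Q_d/∂I = +0.047, so E_I = 0.047·(6000/347.83) ≈ 0.81.
E_I ∈ (0,1): normal good (necessity).

0.81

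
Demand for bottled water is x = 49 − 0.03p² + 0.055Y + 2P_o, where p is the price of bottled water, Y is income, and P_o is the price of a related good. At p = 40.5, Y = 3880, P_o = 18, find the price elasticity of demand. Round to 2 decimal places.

-0.39

x = 49 − 0.03(40.5)² + 0.055(3880) + 2(18) = 49 − 49.2075 + 213.4 + 36 = 249.1925.
∂x/∂p = −2·0.03·p = -2.43, so E_p = -2.43·(40.5/249.1925) ≈ -0.39.
|E_p| < 1: demand is inelastic.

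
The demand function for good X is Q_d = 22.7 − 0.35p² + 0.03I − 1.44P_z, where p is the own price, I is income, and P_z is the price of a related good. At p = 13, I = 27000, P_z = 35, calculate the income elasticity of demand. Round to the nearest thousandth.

Substituting, Q_d = 22.7 − 0.35(13)² + 0.03(27000) − 1.44(35) = 22.7 − 59.15 + 810 − 50.4 = 723.15.
∂Q_d/∂I = +0.03, so E_I = 0.03·(27000/723.15) ≈ 1.120.
E_I > 1: normal good (luxury).

1.120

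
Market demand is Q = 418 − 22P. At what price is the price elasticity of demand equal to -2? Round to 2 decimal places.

12.67

Set −bP/(a − bP) = −2 ⇒ bP = 2(a − bP) ⇒ bP(1+2) = 2·a.
P = 2·418/(22·3) ≈ 12.67.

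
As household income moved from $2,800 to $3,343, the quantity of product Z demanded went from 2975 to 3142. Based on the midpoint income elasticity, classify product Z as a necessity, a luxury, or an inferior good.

necessity

%ΔQ = (3142 − 2975)/[(2975+3142)/2] = 167/3058.5 ≈ 0.0546.
%ΔI = (3,343 − 2,800)/[(2,800+3,343)/2] = 543/3071.5 ≈ 0.1768.
E_I = %ΔQ/%ΔI ≈ 0.309.
E_I ∈ (0,1): normal good (necessity).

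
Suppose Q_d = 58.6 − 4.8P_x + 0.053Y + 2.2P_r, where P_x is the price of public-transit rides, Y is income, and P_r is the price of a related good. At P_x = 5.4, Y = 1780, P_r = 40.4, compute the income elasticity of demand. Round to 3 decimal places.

Evaluating quantity at (P_x, Y, P_r) gives Q_d = 58.6 − 4.8(5.4) + 0.053(1780) + 2.2(40.4) = 58.6 − 25.92 + 94.34 + 88.88 = 215.9.
∂Q_d/∂Y = +0.053, so E_I = 0.053·(1780/215.9) ≈ 0.437.
E_I ∈ (0,1): normal good (necessity).

0.437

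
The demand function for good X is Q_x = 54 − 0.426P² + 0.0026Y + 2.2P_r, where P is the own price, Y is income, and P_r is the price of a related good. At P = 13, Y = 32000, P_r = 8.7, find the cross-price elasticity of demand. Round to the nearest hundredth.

Substituting, Q_x = 54 − 0.426(13)² + 0.0026(32000) + 2.2(8.7) = 54 − 71.994 + 83.2 + 19.14 = 84.346.
∂Q_x/∂P_r = +2.2, so E_xy = 2.2·(8.7/84.346) ≈ 0.23.
E_xy > 0: the goods are substitutes.

0.23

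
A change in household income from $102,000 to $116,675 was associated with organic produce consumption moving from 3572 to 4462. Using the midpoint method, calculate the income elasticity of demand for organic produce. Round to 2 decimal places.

1.65

%ΔQ = (4462 − 3572)/[(3572+4462)/2] = 890/4017 ≈ 0.2216.
%ΔY = (116,675 − 102,000)/[(102,000+116,675)/2] = 14675/109337.5 ≈ 0.1342.
E_I = %ΔQ/%ΔY ≈ 1.65.
E_I > 1: normal good (luxury).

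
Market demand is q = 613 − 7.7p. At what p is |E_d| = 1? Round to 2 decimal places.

For linear demand q = a − bp, E = −bp/(a − bp). |E| = 1 ⇒ bp = a − bp ⇒ p = a/(2b).
p = 613/(2·7.7) ≈ 39.81.

39.81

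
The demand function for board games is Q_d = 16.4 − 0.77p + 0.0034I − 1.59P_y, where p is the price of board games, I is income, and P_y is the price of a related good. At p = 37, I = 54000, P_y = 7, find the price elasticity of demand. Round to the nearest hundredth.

-0.18

Evaluating quantity at (p, I, P_y) gives Q_d = 16.4 − 0.77(37) + 0.0034(54000) − 1.59(7) = 16.4 − 28.49 + 183.6 − 11.13 = 160.38.
∂Q_d/∂p = −0.77, so E_p = (−0.77)·(37/160.38) ≈ -0.18.
|E_p| < 1: demand is inelastic.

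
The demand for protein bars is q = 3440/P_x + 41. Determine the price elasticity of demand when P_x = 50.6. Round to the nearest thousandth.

-0.624

At P_x = 50.6, q = 108.9842.
dq/dP_x = −3440/P_x² = −1.3436.
Point elasticity E = (dq/dP_x)·(P_x/q) = -1.3436 × 50.6/108.9842 ≈ -0.624.
|E| < 1, so demand is inelastic at this price.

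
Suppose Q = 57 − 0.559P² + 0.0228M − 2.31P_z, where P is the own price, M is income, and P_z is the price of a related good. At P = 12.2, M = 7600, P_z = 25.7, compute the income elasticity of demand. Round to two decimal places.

1.98

Substituting, Q = 57 − 0.559(12.2)² + 0.0228(7600) − 2.31(25.7) = 57 − 83.2016 + 173.28 − 59.367 = 87.7114.
∂Q/∂M = +0.0228, so E_I = 0.0228·(7600/87.7114) ≈ 1.98.
E_I > 1: normal good (luxury).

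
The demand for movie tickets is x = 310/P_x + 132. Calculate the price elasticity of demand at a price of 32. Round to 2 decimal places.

At P_x = 32, x = 141.6875.
dx/dP_x = −310/P_x² = −0.3027.
Point elasticity E = (dx/dP_x)·(P_x/x) = -0.3027 × 32/141.6875 ≈ -0.07.
|E| < 1, so demand is inelastic at this price.

-0.07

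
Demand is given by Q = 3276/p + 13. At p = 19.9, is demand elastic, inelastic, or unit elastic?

inelastic

At p = 19.9, Q = 177.6231.
dQ/dp = −3276/p² = −8.2725.
Point elasticity E = (dQ/dp)·(p/Q) = -8.2725 × 19.9/177.6231 ≈ -0.927.
|E| ≈ 0.927 < 1, so demand is inelastic.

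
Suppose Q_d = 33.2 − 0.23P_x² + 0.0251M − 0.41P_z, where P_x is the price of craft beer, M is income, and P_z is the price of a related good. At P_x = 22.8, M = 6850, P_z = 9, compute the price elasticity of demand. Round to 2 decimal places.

First evaluate Q_d: 33.2 − 0.23(22.8)² + 0.0251(6850) − 0.41(9) = 33.2 − 119.5632 + 171.935 − 3.69 = 81.8818.
∂Q_d/∂P_x = −2·0.23·P_x = -10.488, so E_p = -10.488·(22.8/81.8818) ≈ -2.92.
|E_p| > 1: demand is elastic.

-2.92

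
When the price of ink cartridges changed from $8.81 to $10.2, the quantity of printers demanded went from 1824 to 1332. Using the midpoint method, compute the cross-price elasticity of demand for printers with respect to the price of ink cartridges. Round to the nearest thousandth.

%ΔQ_x = (1332 − 1824)/[(1824+1332)/2] = -492/1578 ≈ -0.3118.
%ΔP_y = (10.2 − 8.81)/[(8.81+10.2)/2] ≈ 0.1462.
E_xy = -0.3118/0.1462 ≈ -2.132.
E_xy < 0, so printers and ink cartridges are complements.

-2.132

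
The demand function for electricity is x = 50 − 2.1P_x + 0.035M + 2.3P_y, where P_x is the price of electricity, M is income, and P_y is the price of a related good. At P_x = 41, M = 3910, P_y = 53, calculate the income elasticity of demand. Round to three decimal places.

Substituting, x = 50 − 2.1(41) + 0.035(3910) + 2.3(53) = 50 − 86.1 + 136.85 + 121.9 = 222.65.
∂x/∂M = +0.035, so E_I = 0.035·(3910/222.65) ≈ 0.615.
E_I ∈ (0,1): normal good (necessity).

0.615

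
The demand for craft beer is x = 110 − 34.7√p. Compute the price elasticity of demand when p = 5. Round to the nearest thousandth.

-1.197

At p = 5, x = 32.4084.
dx/dp = −34.7/(2√p) = −34.7/(2·2.2361).
Point elasticity E = (dx/dp)·(p/x) = -7.7592 × 5/32.4084 ≈ -1.197.
|E| > 1, so demand is elastic at this price.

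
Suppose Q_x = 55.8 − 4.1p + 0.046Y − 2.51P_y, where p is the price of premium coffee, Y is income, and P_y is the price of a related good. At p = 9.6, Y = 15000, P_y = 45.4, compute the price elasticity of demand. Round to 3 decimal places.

Evaluating quantity at (p, Y, P_y) gives Q_x = 55.8 − 4.1(9.6) + 0.046(15000) − 2.51(45.4) = 55.8 − 39.36 + 690 − 113.954 = 592.486.
∂Q_x/∂p = −4.1, so E_p = (−4.1)·(9.6/592.486) ≈ -0.066.
|E_p| < 1: demand is inelastic.

-0.066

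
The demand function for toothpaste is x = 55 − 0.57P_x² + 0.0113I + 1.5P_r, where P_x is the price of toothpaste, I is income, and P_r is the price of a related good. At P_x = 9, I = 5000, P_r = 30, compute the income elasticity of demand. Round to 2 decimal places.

Evaluating quantity at (P_x, I, P_r) gives x = 55 − 0.57(9)² + 0.0113(5000) + 1.5(30) = 55 − 46.17 + 56.5 + 45 = 110.33.
∂x/∂I = +0.0113, so E_I = 0.0113·(5000/110.33) ≈ 0.51.
E_I ∈ (0,1): normal good (necessity).

0.51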